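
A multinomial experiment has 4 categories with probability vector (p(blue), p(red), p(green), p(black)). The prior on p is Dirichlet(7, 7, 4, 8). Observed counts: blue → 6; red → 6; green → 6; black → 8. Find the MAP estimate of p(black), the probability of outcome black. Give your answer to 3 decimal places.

The posterior is Dirichlet(αᵢ + nᵢ) = Dirichlet(13, 13, 10, 16).
For a Dirichlet(a₁,…,a_K) with all aᵢ > 1, the mode has j-th component (aⱼ − 1)/(Σaᵢ − K).
Here Σaᵢ = 52 and K = 4, so p(black) = (16 − 1)/(52 − 4) = 15/48 ≈ 0.313.

MAP estimate of p(black) = 0.313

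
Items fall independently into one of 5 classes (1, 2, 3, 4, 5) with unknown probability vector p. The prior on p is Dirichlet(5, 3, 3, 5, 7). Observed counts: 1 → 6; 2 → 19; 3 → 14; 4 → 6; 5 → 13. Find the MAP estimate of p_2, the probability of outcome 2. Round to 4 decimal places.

The posterior is Dirichlet(αᵢ + nᵢ) = Dirichlet(11, 22, 17, 11, 20).
For a Dirichlet(a₁,…,a_K) with all aᵢ > 1, the mode has j-th component (aⱼ − 1)/(Σaᵢ − K).
Here Σaᵢ = 81 and K = 5, so p_2 = (22 − 1)/(81 − 5) = 21/76 ≈ 0.2763.

MAP estimate: 0.2763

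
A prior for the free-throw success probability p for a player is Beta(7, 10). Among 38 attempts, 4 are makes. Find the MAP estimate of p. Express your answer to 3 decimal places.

Prior: Beta(7, 10).
Data: 4 successes in 38 trials. The binomial likelihood contributes p^4(1−p)^34, so the posterior is Beta(7+4, 10+34) = Beta(11, 44).
For Beta(a, b) with a, b > 1 the mode is (a−1)/(a+b−2) = 10/53 ≈ 0.189.

p̂_MAP = 0.189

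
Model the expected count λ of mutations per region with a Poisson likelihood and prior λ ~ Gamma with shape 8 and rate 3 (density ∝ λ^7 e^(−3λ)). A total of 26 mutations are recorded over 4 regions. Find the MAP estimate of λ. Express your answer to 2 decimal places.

Σxᵢ = 26, n = 4.
Posterior ∝ λ^7e^(−3λ) · λ^26e^(−4λ) = λ^33e^(−7λ), i.e. Gamma(shape=34, rate=7).
The mode of a Gamma(a, b) with a ≥ 1 (shape–rate) is (a−1)/b = 33/7 ≈ 4.71.

λ̂_MAP = 4.71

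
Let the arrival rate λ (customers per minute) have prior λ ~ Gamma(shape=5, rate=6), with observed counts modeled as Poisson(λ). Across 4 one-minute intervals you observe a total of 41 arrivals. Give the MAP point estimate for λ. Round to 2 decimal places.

λ̂_MAP = 4.50

Σxᵢ = 41, n = 4.
Posterior ∝ λ^4e^(−6λ) · λ^41e^(−4λ) = λ^45e^(−10λ), i.e. Gamma(shape=46, rate=10).
The mode of a Gamma(a, b) with a ≥ 1 (shape–rate) is (a−1)/b = 45/10 ≈ 4.50.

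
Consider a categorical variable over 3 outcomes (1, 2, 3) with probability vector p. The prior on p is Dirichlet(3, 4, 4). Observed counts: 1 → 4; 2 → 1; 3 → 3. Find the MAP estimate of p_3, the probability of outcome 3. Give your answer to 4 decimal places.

MAP estimate: 0.3750

The posterior is Dirichlet(αᵢ + nᵢ) = Dirichlet(7, 5, 7).
For a Dirichlet(a₁,…,a_K) with all aᵢ > 1, the mode has j-th component (aⱼ − 1)/(Σaᵢ − K).
Here Σaᵢ = 19 and K = 3, so p_3 = (7 − 1)/(19 − 3) = 6/16 ≈ 0.3750.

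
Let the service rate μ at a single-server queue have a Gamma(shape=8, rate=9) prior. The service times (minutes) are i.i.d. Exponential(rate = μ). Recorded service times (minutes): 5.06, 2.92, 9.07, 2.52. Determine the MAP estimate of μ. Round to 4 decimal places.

The Exponential(rate=μ) likelihood is ∝ μ^n e^(−μΣtᵢ). Here n = 4 and Σtᵢ = 5.06 + 2.92 + 9.07 + 2.52 = 19.57.
Posterior ∝ μ^7e^(−9μ) · μ^4e^(−19.57μ) = μ^11e^(−28.57μ), i.e. Gamma(12, 28.57).
Mode = (a−1)/b = 11/28.57 ≈ 0.3850.

μ̂_MAP = 0.3850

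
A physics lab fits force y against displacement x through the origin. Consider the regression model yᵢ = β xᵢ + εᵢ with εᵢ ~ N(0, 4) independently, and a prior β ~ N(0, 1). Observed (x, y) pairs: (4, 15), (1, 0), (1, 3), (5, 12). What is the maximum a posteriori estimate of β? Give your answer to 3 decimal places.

β̂_MAP = 2.617

log p(β | y) = −Σ(yᵢ − βxᵢ)²/(2·4) − β²/(2·1) + const.
Setting the derivative to zero: Σxᵢ(yᵢ − βxᵢ)/4 − β/1 = 0, so β = Σxᵢyᵢ / (Σxᵢ² + σ²/τ²).
Σxᵢyᵢ = 4·15 + 1·0 + 1·3 + 5·12 = 123; Σxᵢ² = 43; σ²/τ² = 4.
β̂_MAP = 123 / (43 + 4) = 123/47 ≈ 2.617.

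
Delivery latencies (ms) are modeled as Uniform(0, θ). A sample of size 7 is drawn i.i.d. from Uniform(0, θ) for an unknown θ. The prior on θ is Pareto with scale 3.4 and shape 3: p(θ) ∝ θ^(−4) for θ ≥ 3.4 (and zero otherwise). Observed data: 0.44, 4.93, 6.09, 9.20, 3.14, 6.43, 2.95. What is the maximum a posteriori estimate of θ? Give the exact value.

The Uniform(0, θ) likelihood is θ^(−n) for θ ≥ max(xᵢ), zero otherwise. Here max(xᵢ) = 9.20.
Posterior ∝ θ^(−4) · θ^(−7) = θ^(−11) on θ ≥ max(3.4, 9.20) = 9.20.
This density is strictly decreasing in θ, so the posterior mode lies at the lower boundary of the support.

θ̂_MAP = 9.20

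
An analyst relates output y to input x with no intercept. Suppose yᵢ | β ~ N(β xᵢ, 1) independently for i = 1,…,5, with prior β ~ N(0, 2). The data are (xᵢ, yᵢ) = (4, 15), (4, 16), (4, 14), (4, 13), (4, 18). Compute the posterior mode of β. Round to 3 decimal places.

β̂_MAP = 3.776

log p(β | y) = −Σ(yᵢ − βxᵢ)²/(2·1) − β²/(2·2) + const.
Setting the derivative to zero: Σxᵢ(yᵢ − βxᵢ)/1 − β/2 = 0, so β = Σxᵢyᵢ / (Σxᵢ² + σ²/τ²).
Σxᵢyᵢ = 4·15 + 4·16 + 4·14 + 4·13 + 4·18 = 304; Σxᵢ² = 80; σ²/τ² = 0.5.
β̂_MAP = 304 / (80 + 0.5) = 304/80.5 ≈ 3.776.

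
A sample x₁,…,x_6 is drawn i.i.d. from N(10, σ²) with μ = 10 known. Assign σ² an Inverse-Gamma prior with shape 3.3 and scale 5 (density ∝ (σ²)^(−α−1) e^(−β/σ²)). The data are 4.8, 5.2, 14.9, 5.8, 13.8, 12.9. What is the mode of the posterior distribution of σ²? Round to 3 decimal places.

σ̂²_MAP = 8.533

Sum of squared deviations about the known mean: SS = (4.8−10)² + (5.2−10)² + (14.9−10)² + (5.8−10)² + (13.8−10)² + (12.9−10)² = 114.58.
The Normal likelihood contributes (σ²)^(−n/2) exp(−SS/(2σ²)), so the posterior is Inverse-Gamma(α + n/2, β + SS/2) = Inverse-Gamma(6.3, 62.29).
The mode of Inverse-Gamma(a, b) is b/(a+1) = 62.29/7.3 ≈ 8.533.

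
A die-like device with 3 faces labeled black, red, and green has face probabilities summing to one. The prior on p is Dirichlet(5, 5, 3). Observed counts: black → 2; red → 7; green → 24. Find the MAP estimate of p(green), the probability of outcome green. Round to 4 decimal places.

The posterior is Dirichlet(αᵢ + nᵢ) = Dirichlet(7, 12, 27).
For a Dirichlet(a₁,…,a_K) with all aᵢ > 1, the mode has j-th component (aⱼ − 1)/(Σaᵢ − K).
Here Σaᵢ = 46 and K = 3, so p(green) = (27 − 1)/(46 − 3) = 26/43 ≈ 0.6047.

MAP estimate of p(green) = 0.6047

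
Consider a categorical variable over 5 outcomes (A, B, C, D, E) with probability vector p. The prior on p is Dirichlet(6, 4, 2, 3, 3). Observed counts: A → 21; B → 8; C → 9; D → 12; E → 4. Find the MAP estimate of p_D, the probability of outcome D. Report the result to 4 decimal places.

The posterior is Dirichlet(αᵢ + nᵢ) = Dirichlet(27, 12, 11, 15, 7).
For a Dirichlet(a₁,…,a_K) with all aᵢ > 1, the mode has j-th component (aⱼ − 1)/(Σaᵢ − K).
Here Σaᵢ = 72 and K = 5, so p_D = (15 − 1)/(72 − 5) = 14/67 ≈ 0.2090.

MAP estimate of p_D = 0.2090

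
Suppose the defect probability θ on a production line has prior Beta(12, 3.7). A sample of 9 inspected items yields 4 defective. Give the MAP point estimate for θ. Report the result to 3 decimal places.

Prior: Beta(12, 3.7).
Data: 4 successes in 9 trials. The binomial likelihood contributes θ^4(1−θ)^5, so the posterior is Beta(12+4, 3.7+5) = Beta(16, 8.7).
For Beta(a, b) with a, b > 1 the mode is (a−1)/(a+b−2) = 15/22.7 ≈ 0.661.

θ̂_MAP = 0.661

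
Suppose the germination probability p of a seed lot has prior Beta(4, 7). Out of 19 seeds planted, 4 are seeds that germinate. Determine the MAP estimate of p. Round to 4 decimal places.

Prior: Beta(4, 7).
Data: 4 successes in 19 trials. The binomial likelihood contributes p^4(1−p)^15, so the posterior is Beta(4+4, 7+15) = Beta(8, 22).
For Beta(a, b) with a, b > 1 the mode is (a−1)/(a+b−2) = 7/28 ≈ 0.2500.

p̂_MAP = 0.2500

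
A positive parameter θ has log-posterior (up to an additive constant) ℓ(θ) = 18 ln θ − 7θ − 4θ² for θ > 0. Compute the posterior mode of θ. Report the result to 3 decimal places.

ℓ'(θ) = 18/θ − 7 − 8θ. Setting this to zero and multiplying by θ: 8θ² + 7θ − 18 = 0.
θ = (−7 + √(7² + 4·8·18)) / (2·8) = (−7 + √625) / 16 = (−7 + 25)/16 = 9/8.
ℓ''(θ) = −18/θ² − 8 < 0, confirming a maximum.

θ̂_MAP = 1.125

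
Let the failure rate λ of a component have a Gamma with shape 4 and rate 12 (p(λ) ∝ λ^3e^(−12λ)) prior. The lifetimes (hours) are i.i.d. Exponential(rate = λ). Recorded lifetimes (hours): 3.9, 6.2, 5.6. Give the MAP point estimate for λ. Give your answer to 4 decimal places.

λ̂_MAP = 0.2166

The Exponential(rate=λ) likelihood is ∝ λ^n e^(−λΣtᵢ). Here n = 3 and Σtᵢ = 3.9 + 6.2 + 5.6 = 15.7.
Posterior ∝ λ^3e^(−12λ) · λ^3e^(−15.7λ) = λ^6e^(−27.7λ), i.e. Gamma(7, 27.7).
Mode = (a−1)/b = 6/27.7 ≈ 0.2166.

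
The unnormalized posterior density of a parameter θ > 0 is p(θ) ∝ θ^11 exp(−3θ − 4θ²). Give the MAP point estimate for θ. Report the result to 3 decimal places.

ℓ'(θ) = 11/θ − 3 − 8θ. Setting this to zero and multiplying by θ: 8θ² + 3θ − 11 = 0.
θ = (−3 + √(3² + 4·8·11)) / (2·8) = (−3 + √361) / 16 = (−3 + 19)/16 = 1.
ℓ''(θ) = −11/θ² − 8 < 0, confirming a maximum.

θ̂_MAP = 1.000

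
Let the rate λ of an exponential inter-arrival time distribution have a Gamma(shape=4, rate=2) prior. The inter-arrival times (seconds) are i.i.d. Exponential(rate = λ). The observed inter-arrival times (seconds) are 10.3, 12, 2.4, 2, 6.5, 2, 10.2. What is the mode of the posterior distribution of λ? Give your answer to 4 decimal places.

λ̂_MAP = 0.2110

The Exponential(rate=λ) likelihood is ∝ λ^n e^(−λΣtᵢ). Here n = 7 and Σtᵢ = 10.3 + 12 + 2.4 + 2 + 6.5 + 2 + 10.2 = 45.4.
Posterior ∝ λ^3e^(−2λ) · λ^7e^(−45.4λ) = λ^10e^(−47.4λ), i.e. Gamma(11, 47.4).
Mode = (a−1)/b = 10/47.4 ≈ 0.2110.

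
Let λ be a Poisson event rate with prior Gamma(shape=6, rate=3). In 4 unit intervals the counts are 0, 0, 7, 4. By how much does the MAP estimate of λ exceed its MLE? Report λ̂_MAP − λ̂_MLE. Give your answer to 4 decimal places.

Σxᵢ = 11. Posterior is Gamma(17, 7); MAP = (17−1)/7 = 16/7 ≈ 2.28571.
MLE = x̄ = 11/4 ≈ 2.75000.
Difference = 16/7 − 11/4 = -13/28 ≈ -0.4643.

MAP − MLE = -0.4643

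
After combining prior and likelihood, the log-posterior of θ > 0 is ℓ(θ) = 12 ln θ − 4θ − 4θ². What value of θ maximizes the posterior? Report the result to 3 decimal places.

θ̂_MAP = 1.000

ℓ'(θ) = 12/θ − 4 − 8θ. Setting this to zero and multiplying by θ: 8θ² + 4θ − 12 = 0.
θ = (−4 + √(4² + 4·8·12)) / (2·8) = (−4 + √400) / 16 = (−4 + 20)/16 = 1.
ℓ''(θ) = −12/θ² − 8 < 0, confirming a maximum.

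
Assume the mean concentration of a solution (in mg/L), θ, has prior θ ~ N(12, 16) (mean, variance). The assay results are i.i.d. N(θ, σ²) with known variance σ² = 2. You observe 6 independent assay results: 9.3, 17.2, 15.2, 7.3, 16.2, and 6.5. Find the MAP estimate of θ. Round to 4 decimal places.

n = 6; x̄ = (9.3 + 17.2 + 15.2 + 7.3 + 16.2 + 6.5)/6 = 71.7/6 = 11.95.
For a Normal prior and Normal likelihood with known variance, the posterior is Normal; its mode equals its mean, the precision-weighted average.
Prior precision 1/σ₀² = 1/16 = 0.0625; data precision n/σ² = 6/2 = 3.
θ̂ = (0.0625·12 + 3·11.95) / (0.0625 + 3) = 36.6/3.0625 = 2928/245 ≈ 11.9510.

θ̂_MAP = 11.9510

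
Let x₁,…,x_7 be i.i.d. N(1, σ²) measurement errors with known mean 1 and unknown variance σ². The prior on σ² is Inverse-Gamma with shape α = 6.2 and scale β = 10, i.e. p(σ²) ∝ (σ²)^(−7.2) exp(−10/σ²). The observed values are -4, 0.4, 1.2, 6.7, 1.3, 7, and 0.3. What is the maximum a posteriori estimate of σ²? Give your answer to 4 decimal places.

σ̂²_MAP = 5.3491

Sum of squared deviations about the known mean: SS = (-4−1)² + (0.4−1)² + (1.2−1)² + (6.7−1)² + (1.3−1)² + (7−1)² + (0.3−1)² = 94.47.
The Normal likelihood contributes (σ²)^(−n/2) exp(−SS/(2σ²)), so the posterior is Inverse-Gamma(α + n/2, β + SS/2) = Inverse-Gamma(9.7, 57.235).
The mode of Inverse-Gamma(a, b) is b/(a+1) = 57.235/10.7 ≈ 5.3491.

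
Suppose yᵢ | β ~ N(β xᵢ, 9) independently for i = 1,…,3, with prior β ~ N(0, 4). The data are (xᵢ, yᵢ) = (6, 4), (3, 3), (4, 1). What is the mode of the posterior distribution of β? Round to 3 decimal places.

log p(β | y) = −Σ(yᵢ − βxᵢ)²/(2·9) − β²/(2·4) + const.
Setting the derivative to zero: Σxᵢ(yᵢ − βxᵢ)/9 − β/4 = 0, so β = Σxᵢyᵢ / (Σxᵢ² + σ²/τ²).
Σxᵢyᵢ = 6·4 + 3·3 + 4·1 = 37; Σxᵢ² = 61; σ²/τ² = 2.25.
β̂_MAP = 37 / (61 + 2.25) = 37/63.25 ≈ 0.585.

β̂_MAP = 0.585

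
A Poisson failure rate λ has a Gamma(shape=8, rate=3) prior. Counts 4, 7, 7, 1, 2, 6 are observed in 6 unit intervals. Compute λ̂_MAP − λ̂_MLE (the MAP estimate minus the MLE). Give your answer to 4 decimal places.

Σxᵢ = 27. Posterior is Gamma(35, 9); MAP = (35−1)/9 = 34/9 ≈ 3.77778.
MLE = x̄ = 27/6 ≈ 4.50000.
Difference = 34/9 − 27/6 = -13/18 ≈ -0.7222.

MAP − MLE = -0.7222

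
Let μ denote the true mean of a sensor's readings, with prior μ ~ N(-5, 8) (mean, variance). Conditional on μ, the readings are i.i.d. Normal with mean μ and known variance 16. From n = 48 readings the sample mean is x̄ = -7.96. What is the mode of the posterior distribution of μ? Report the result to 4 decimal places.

n = 48, x̄ = -7.96.
For a Normal prior and Normal likelihood with known variance, the posterior is Normal; its mode equals its mean, the precision-weighted average.
Prior precision 1/σ₀² = 1/8 = 0.125; data precision n/σ² = 48/16 = 3.
μ̂ = (0.125·(-5) + 3·(-7.96)) / (0.125 + 3) = (-24.505)/3.125 = -7.8416.

μ̂_MAP = -7.8416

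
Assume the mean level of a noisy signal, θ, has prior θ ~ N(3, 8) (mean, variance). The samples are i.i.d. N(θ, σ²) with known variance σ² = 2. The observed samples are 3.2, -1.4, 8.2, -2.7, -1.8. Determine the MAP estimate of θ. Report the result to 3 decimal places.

n = 5; x̄ = (3.2 + (-1.4) + 8.2 + (-2.7) + (-1.8))/5 = 5.5/5 = 1.1.
For a Normal prior and Normal likelihood with known variance, the posterior is Normal; its mode equals its mean, the precision-weighted average.
Prior precision 1/σ₀² = 1/8 = 0.125; data precision n/σ² = 5/2 = 2.5.
θ̂ = (0.125·3 + 2.5·1.1) / (0.125 + 2.5) = 3.125/2.625 = 25/21 ≈ 1.190.

θ̂_MAP = 1.190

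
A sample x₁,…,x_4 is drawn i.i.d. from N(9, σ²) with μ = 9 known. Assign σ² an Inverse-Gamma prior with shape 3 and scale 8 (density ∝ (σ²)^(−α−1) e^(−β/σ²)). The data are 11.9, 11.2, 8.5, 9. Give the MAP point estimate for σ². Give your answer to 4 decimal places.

σ̂²_MAP = 2.4583

Sum of squared deviations about the known mean: SS = (11.9−9)² + (11.2−9)² + (8.5−9)² + (9−9)² = 13.5.
The Normal likelihood contributes (σ²)^(−n/2) exp(−SS/(2σ²)), so the posterior is Inverse-Gamma(α + n/2, β + SS/2) = Inverse-Gamma(5, 14.75).
The mode of Inverse-Gamma(a, b) is b/(a+1) = 14.75/6 ≈ 2.4583.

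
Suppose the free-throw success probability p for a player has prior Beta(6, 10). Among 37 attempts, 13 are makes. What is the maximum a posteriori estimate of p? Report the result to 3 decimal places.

Prior: Beta(6, 10).
Data: 13 successes in 37 trials. The binomial likelihood contributes p^13(1−p)^24, so the posterior is Beta(6+13, 10+24) = Beta(19, 34).
For Beta(a, b) with a, b > 1 the mode is (a−1)/(a+b−2) = 18/51 ≈ 0.353.

p̂_MAP = 0.353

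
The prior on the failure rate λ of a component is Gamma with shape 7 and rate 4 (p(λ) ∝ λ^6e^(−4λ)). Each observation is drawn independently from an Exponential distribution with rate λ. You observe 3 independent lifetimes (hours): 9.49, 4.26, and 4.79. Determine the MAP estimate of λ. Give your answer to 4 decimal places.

The Exponential(rate=λ) likelihood is ∝ λ^n e^(−λΣtᵢ). Here n = 3 and Σtᵢ = 9.49 + 4.26 + 4.79 = 18.54.
Posterior ∝ λ^6e^(−4λ) · λ^3e^(−18.54λ) = λ^9e^(−22.54λ), i.e. Gamma(10, 22.54).
Mode = (a−1)/b = 9/22.54 ≈ 0.3993.

λ̂_MAP = 0.3993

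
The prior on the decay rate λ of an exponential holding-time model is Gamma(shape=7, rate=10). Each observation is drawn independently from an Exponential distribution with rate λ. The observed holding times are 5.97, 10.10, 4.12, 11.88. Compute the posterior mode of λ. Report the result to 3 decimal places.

λ̂_MAP = 0.238

The Exponential(rate=λ) likelihood is ∝ λ^n e^(−λΣtᵢ). Here n = 4 and Σtᵢ = 5.97 + 10.10 + 4.12 + 11.88 = 32.07.
Posterior ∝ λ^6e^(−10λ) · λ^4e^(−32.07λ) = λ^10e^(−42.07λ), i.e. Gamma(11, 42.07).
Mode = (a−1)/b = 10/42.07 ≈ 0.238.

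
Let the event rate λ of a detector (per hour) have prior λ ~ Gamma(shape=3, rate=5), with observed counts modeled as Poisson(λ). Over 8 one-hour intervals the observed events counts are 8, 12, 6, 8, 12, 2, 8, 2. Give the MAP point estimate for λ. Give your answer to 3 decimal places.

Σxᵢ = 8+12+6+8+12+2+8+2 = 58, with n = 8.
Posterior ∝ λ^2e^(−5λ) · λ^58e^(−8λ) = λ^60e^(−13λ), i.e. Gamma(shape=61, rate=13).
The mode of a Gamma(a, b) with a ≥ 1 (shape–rate) is (a−1)/b = 60/13 ≈ 4.615.

λ̂_MAP = 4.615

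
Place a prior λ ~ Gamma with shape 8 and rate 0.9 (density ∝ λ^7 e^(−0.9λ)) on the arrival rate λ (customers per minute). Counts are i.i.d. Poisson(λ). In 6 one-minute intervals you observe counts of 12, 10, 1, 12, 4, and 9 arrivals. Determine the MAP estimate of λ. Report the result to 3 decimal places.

Σxᵢ = 12+10+1+12+4+9 = 48, with n = 6.
Posterior ∝ λ^7e^(−0.9λ) · λ^48e^(−6λ) = λ^55e^(−6.9λ), i.e. Gamma(shape=56, rate=6.9).
The mode of a Gamma(a, b) with a ≥ 1 (shape–rate) is (a−1)/b = 55/6.9 ≈ 7.971.

λ̂_MAP = 7.971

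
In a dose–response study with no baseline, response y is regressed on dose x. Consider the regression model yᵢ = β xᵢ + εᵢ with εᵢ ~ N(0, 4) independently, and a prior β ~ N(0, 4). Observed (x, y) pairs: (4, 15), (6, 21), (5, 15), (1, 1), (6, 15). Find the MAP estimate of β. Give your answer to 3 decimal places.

β̂_MAP = 3.061

log p(β | y) = −Σ(yᵢ − βxᵢ)²/(2·4) − β²/(2·4) + const.
Setting the derivative to zero: Σxᵢ(yᵢ − βxᵢ)/4 − β/4 = 0, so β = Σxᵢyᵢ / (Σxᵢ² + σ²/τ²).
Σxᵢyᵢ = 4·15 + 6·21 + 5·15 + 1·1 + 6·15 = 352; Σxᵢ² = 114; σ²/τ² = 1.
β̂_MAP = 352 / (114 + 1) = 352/115 ≈ 3.061.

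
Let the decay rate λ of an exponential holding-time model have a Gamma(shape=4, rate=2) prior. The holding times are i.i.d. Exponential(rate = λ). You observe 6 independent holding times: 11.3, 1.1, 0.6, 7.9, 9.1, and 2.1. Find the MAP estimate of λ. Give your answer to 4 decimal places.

The Exponential(rate=λ) likelihood is ∝ λ^n e^(−λΣtᵢ). Here n = 6 and Σtᵢ = 11.3 + 1.1 + 0.6 + 7.9 + 9.1 + 2.1 = 32.1.
Posterior ∝ λ^3e^(−2λ) · λ^6e^(−32.1λ) = λ^9e^(−34.1λ), i.e. Gamma(10, 34.1).
Mode = (a−1)/b = 9/34.1 ≈ 0.2639.

λ̂_MAP = 0.2639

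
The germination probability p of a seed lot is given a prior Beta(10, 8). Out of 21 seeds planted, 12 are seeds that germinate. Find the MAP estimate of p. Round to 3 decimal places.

Prior: Beta(10, 8).
Data: 12 successes in 21 trials. The binomial likelihood contributes p^12(1−p)^9, so the posterior is Beta(10+12, 8+9) = Beta(22, 17).
For Beta(a, b) with a, b > 1 the mode is (a−1)/(a+b−2) = 21/37 ≈ 0.568.

p̂_MAP = 0.568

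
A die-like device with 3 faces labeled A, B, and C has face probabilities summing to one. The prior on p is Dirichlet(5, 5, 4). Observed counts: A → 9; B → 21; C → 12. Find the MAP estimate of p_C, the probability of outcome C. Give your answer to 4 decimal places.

MAP estimate of p_C = 0.2830

The posterior is Dirichlet(αᵢ + nᵢ) = Dirichlet(14, 26, 16).
For a Dirichlet(a₁,…,a_K) with all aᵢ > 1, the mode has j-th component (aⱼ − 1)/(Σaᵢ − K).
Here Σaᵢ = 56 and K = 3, so p_C = (16 − 1)/(56 − 3) = 15/53 ≈ 0.2830.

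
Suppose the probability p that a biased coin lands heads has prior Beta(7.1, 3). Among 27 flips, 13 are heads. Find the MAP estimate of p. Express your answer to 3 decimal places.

Prior: Beta(7.1, 3).
Data: 13 successes in 27 trials. The binomial likelihood contributes p^13(1−p)^14, so the posterior is Beta(7.1+13, 3+14) = Beta(20.1, 17).
For Beta(a, b) with a, b > 1 the mode is (a−1)/(a+b−2) = 19.1/35.1 ≈ 0.544.

p̂_MAP = 0.544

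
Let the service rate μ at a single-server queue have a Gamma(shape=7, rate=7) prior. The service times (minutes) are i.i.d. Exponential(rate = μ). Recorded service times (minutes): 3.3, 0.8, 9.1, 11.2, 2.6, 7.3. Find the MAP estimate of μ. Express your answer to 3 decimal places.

The Exponential(rate=μ) likelihood is ∝ μ^n e^(−μΣtᵢ). Here n = 6 and Σtᵢ = 3.3 + 0.8 + 9.1 + 11.2 + 2.6 + 7.3 = 34.3.
Posterior ∝ μ^6e^(−7μ) · μ^6e^(−34.3μ) = μ^12e^(−41.3μ), i.e. Gamma(13, 41.3).
Mode = (a−1)/b = 12/41.3 ≈ 0.291.

μ̂_MAP = 0.291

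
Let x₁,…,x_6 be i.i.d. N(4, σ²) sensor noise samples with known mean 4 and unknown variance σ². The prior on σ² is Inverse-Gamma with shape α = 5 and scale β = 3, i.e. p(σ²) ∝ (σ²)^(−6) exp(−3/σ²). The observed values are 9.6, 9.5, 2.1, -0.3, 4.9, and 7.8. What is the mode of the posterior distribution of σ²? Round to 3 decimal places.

Sum of squared deviations about the known mean: SS = (9.6−4)² + (9.5−4)² + (2.1−4)² + (-0.3−4)² + (4.9−4)² + (7.8−4)² = 98.96.
The Normal likelihood contributes (σ²)^(−n/2) exp(−SS/(2σ²)), so the posterior is Inverse-Gamma(α + n/2, β + SS/2) = Inverse-Gamma(8, 52.48).
The mode of Inverse-Gamma(a, b) is b/(a+1) = 52.48/9 ≈ 5.831.

σ̂²_MAP = 5.831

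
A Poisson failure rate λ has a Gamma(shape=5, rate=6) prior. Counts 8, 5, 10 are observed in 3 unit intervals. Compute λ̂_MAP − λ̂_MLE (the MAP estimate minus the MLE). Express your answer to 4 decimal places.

MAP − MLE = -4.6667

Σxᵢ = 23. Posterior is Gamma(28, 9); MAP = (28−1)/9 = 27/9 ≈ 3.00000.
MLE = x̄ = 23/3 ≈ 7.66667.
Difference = 27/9 − 23/3 = -14/3 ≈ -4.6667.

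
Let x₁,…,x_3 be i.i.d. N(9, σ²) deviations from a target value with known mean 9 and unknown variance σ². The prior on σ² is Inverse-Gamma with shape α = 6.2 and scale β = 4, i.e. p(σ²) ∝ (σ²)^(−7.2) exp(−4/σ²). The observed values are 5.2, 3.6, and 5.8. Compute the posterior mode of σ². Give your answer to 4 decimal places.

Sum of squared deviations about the known mean: SS = (5.2−9)² + (3.6−9)² + (5.8−9)² = 53.84.
The Normal likelihood contributes (σ²)^(−n/2) exp(−SS/(2σ²)), so the posterior is Inverse-Gamma(α + n/2, β + SS/2) = Inverse-Gamma(7.7, 30.92).
The mode of Inverse-Gamma(a, b) is b/(a+1) = 30.92/8.7 ≈ 3.5540.

σ̂²_MAP = 3.5540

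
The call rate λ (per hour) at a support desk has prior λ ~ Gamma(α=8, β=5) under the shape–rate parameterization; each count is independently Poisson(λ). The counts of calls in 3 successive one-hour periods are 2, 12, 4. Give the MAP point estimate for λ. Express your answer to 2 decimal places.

λ̂_MAP = 3.13

Σxᵢ = 2+12+4 = 18, with n = 3.
Posterior ∝ λ^7e^(−5λ) · λ^18e^(−3λ) = λ^25e^(−8λ), i.e. Gamma(shape=26, rate=8).
The mode of a Gamma(a, b) with a ≥ 1 (shape–rate) is (a−1)/b = 25/8 ≈ 3.13.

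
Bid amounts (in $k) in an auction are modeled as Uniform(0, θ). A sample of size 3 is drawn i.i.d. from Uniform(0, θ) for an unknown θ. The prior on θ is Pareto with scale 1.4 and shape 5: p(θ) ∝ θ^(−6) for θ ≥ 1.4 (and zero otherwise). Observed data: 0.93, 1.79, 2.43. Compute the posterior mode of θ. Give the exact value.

The Uniform(0, θ) likelihood is θ^(−n) for θ ≥ max(xᵢ), zero otherwise. Here max(xᵢ) = 2.43.
Posterior ∝ θ^(−6) · θ^(−3) = θ^(−9) on θ ≥ max(1.4, 2.43) = 2.43.
This density is strictly decreasing in θ, so the posterior mode lies at the lower boundary of the support.

θ̂_MAP = 2.43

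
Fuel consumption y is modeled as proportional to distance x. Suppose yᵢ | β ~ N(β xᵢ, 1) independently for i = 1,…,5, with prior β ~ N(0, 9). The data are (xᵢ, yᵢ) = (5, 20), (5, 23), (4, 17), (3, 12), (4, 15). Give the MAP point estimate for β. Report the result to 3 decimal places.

log p(β | y) = −Σ(yᵢ − βxᵢ)²/(2·1) − β²/(2·9) + const.
Setting the derivative to zero: Σxᵢ(yᵢ − βxᵢ)/1 − β/9 = 0, so β = Σxᵢyᵢ / (Σxᵢ² + σ²/τ²).
Σxᵢyᵢ = 5·20 + 5·23 + 4·17 + 3·12 + 4·15 = 379; Σxᵢ² = 91; σ²/τ² = 1/9.
β̂_MAP = 379 / (91 + 1/9) = 379/(820/9) = 3411/820 ≈ 4.160.

β̂_MAP = 4.160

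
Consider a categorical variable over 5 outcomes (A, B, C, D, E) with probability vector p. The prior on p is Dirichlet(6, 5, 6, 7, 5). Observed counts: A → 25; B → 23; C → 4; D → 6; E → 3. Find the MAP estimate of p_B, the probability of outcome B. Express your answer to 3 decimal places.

The posterior is Dirichlet(αᵢ + nᵢ) = Dirichlet(31, 28, 10, 13, 8).
For a Dirichlet(a₁,…,a_K) with all aᵢ > 1, the mode has j-th component (aⱼ − 1)/(Σaᵢ − K).
Here Σaᵢ = 90 and K = 5, so p_B = (28 − 1)/(90 − 5) = 27/85 ≈ 0.318.

MAP estimate of p_B = 0.318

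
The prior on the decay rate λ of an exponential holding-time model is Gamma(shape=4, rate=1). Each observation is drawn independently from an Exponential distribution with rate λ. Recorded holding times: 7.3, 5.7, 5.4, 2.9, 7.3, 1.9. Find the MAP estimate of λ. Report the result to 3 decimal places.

λ̂_MAP = 0.286

The Exponential(rate=λ) likelihood is ∝ λ^n e^(−λΣtᵢ). Here n = 6 and Σtᵢ = 7.3 + 5.7 + 5.4 + 2.9 + 7.3 + 1.9 = 30.5.
Posterior ∝ λ^3e^(−1λ) · λ^6e^(−30.5λ) = λ^9e^(−31.5λ), i.e. Gamma(10, 31.5).
Mode = (a−1)/b = 9/31.5 ≈ 0.286.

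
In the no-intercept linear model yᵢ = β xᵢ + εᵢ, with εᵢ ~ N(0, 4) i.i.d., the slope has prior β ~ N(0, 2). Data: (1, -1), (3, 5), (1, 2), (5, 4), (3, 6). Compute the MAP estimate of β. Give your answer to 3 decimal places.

log p(β | y) = −Σ(yᵢ − βxᵢ)²/(2·4) − β²/(2·2) + const.
Setting the derivative to zero: Σxᵢ(yᵢ − βxᵢ)/4 − β/2 = 0, so β = Σxᵢyᵢ / (Σxᵢ² + σ²/τ²).
Σxᵢyᵢ = 1·(-1) + 3·5 + 1·2 + 5·4 + 3·6 = 54; Σxᵢ² = 45; σ²/τ² = 2.
β̂_MAP = 54 / (45 + 2) = 54/47 ≈ 1.149.

β̂_MAP = 1.149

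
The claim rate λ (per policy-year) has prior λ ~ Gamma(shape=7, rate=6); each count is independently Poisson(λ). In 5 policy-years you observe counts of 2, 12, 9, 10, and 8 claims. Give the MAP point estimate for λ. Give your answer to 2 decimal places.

Σxᵢ = 2+12+9+10+8 = 41, with n = 5.
Posterior ∝ λ^6e^(−6λ) · λ^41e^(−5λ) = λ^47e^(−11λ), i.e. Gamma(shape=48, rate=11).
The mode of a Gamma(a, b) with a ≥ 1 (shape–rate) is (a−1)/b = 47/11 ≈ 4.27.

λ̂_MAP = 4.27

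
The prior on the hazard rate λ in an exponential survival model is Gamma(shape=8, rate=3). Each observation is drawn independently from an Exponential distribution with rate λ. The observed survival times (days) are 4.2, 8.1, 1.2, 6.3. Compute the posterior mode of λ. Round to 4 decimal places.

The Exponential(rate=λ) likelihood is ∝ λ^n e^(−λΣtᵢ). Here n = 4 and Σtᵢ = 4.2 + 8.1 + 1.2 + 6.3 = 19.8.
Posterior ∝ λ^7e^(−3λ) · λ^4e^(−19.8λ) = λ^11e^(−22.8λ), i.e. Gamma(12, 22.8).
Mode = (a−1)/b = 11/22.8 ≈ 0.4825.

λ̂_MAP = 0.4825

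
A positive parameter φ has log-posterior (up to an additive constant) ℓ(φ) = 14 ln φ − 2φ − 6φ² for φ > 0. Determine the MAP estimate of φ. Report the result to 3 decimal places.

φ̂_MAP = 1.000

ℓ'(φ) = 14/φ − 2 − 12φ. Setting this to zero and multiplying by φ: 12φ² + 2φ − 14 = 0.
φ = (−2 + √(2² + 4·12·14)) / (2·12) = (−2 + √676) / 24 = (−2 + 26)/24 = 1.
ℓ''(φ) = −14/φ² − 12 < 0, confirming a maximum.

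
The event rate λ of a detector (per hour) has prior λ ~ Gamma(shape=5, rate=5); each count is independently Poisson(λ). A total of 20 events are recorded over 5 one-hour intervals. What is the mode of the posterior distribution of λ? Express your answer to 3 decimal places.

Σxᵢ = 20, n = 5.
Posterior ∝ λ^4e^(−5λ) · λ^20e^(−5λ) = λ^24e^(−10λ), i.e. Gamma(shape=25, rate=10).
The mode of a Gamma(a, b) with a ≥ 1 (shape–rate) is (a−1)/b = 24/10 ≈ 2.400.

λ̂_MAP = 2.400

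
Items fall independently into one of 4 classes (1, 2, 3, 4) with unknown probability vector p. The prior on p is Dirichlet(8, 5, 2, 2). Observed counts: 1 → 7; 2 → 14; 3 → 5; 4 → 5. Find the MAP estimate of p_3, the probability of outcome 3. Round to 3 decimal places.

MAP estimate: 0.136

The posterior is Dirichlet(αᵢ + nᵢ) = Dirichlet(15, 19, 7, 7).
For a Dirichlet(a₁,…,a_K) with all aᵢ > 1, the mode has j-th component (aⱼ − 1)/(Σaᵢ − K).
Here Σaᵢ = 48 and K = 4, so p_3 = (7 − 1)/(48 − 4) = 6/44 ≈ 0.136.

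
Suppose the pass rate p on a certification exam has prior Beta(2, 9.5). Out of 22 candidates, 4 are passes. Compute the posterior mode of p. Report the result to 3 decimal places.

Prior: Beta(2, 9.5).
Data: 4 successes in 22 trials. The binomial likelihood contributes p^4(1−p)^18, so the posterior is Beta(2+4, 9.5+18) = Beta(6, 27.5).
For Beta(a, b) with a, b > 1 the mode is (a−1)/(a+b−2) = 5/31.5 ≈ 0.159.

p̂_MAP = 0.159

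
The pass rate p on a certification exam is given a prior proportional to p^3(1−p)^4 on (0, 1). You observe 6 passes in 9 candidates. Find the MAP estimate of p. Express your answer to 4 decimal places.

p̂_MAP = 0.5625

The prior density ∝ p^3(1−p)^4 is the kernel of Beta(4, 5).
Data: 6 successes in 9 trials. The binomial likelihood contributes p^6(1−p)^3, so the posterior is Beta(4+6, 5+3) = Beta(10, 8).
For Beta(a, b) with a, b > 1 the mode is (a−1)/(a+b−2) = 9/16 ≈ 0.5625.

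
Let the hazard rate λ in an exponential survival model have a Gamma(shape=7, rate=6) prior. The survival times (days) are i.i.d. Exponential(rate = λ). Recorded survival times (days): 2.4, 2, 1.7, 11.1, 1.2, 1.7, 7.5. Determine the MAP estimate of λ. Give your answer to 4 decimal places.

The Exponential(rate=λ) likelihood is ∝ λ^n e^(−λΣtᵢ). Here n = 7 and Σtᵢ = 2.4 + 2 + 1.7 + 11.1 + 1.2 + 1.7 + 7.5 = 27.6.
Posterior ∝ λ^6e^(−6λ) · λ^7e^(−27.6λ) = λ^13e^(−33.6λ), i.e. Gamma(14, 33.6).
Mode = (a−1)/b = 13/33.6 ≈ 0.3869.

λ̂_MAP = 0.3869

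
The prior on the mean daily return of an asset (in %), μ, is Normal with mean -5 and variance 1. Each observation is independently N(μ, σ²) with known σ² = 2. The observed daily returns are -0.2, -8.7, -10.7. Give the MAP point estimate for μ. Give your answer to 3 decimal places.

μ̂_MAP = -5.920

n = 3; x̄ = ((-0.2) + (-8.7) + (-10.7))/3 = -19.6/3 = -98/15 ≈ -6.5333.
For a Normal prior and Normal likelihood with known variance, the posterior is Normal; its mode equals its mean, the precision-weighted average.
Prior precision 1/σ₀² = 1/1 = 1; data precision n/σ² = 3/2 = 1.5.
μ̂ = (1·(-5) + 1.5·(-98/15)) / (1 + 1.5) = (-14.8)/2.5 = -5.920.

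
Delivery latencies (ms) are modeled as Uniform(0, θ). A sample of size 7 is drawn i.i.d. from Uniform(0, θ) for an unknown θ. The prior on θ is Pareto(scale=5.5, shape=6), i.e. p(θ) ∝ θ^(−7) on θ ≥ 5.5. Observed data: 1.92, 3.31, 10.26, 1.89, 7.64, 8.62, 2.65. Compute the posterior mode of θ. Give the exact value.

The Uniform(0, θ) likelihood is θ^(−n) for θ ≥ max(xᵢ), zero otherwise. Here max(xᵢ) = 10.26.
Posterior ∝ θ^(−7) · θ^(−7) = θ^(−14) on θ ≥ max(5.5, 10.26) = 10.26.
This density is strictly decreasing in θ, so the posterior mode lies at the lower boundary of the support.

θ̂_MAP = 10.26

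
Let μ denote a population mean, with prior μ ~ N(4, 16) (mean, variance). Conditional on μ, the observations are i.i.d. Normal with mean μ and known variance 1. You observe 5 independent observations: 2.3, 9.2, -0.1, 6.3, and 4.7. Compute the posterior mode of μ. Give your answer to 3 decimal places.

μ̂_MAP = 4.474

n = 5; x̄ = (2.3 + 9.2 + (-0.1) + 6.3 + 4.7)/5 = 22.4/5 = 4.48.
For a Normal prior and Normal likelihood with known variance, the posterior is Normal; its mode equals its mean, the precision-weighted average.
Prior precision 1/σ₀² = 1/16 = 0.0625; data precision n/σ² = 5/1 = 5.
μ̂ = (0.0625·4 + 5·4.48) / (0.0625 + 5) = 22.65/5.0625 = 604/135 ≈ 4.474.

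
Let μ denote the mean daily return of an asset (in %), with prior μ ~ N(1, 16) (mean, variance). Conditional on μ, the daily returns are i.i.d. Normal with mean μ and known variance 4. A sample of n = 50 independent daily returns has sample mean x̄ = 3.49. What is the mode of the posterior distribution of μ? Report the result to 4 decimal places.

μ̂_MAP = 3.4776

n = 50, x̄ = 3.49.
For a Normal prior and Normal likelihood with known variance, the posterior is Normal; its mode equals its mean, the precision-weighted average.
Prior precision 1/σ₀² = 1/16 = 0.0625; data precision n/σ² = 50/4 = 12.5.
μ̂ = (0.0625·1 + 12.5·3.49) / (0.0625 + 12.5) = 43.6875/12.5625 = 233/67 ≈ 3.4776.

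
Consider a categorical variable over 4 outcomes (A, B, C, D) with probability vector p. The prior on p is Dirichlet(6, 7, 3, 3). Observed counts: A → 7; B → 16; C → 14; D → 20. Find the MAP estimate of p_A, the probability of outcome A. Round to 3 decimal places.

MAP estimate of p_A = 0.167

The posterior is Dirichlet(αᵢ + nᵢ) = Dirichlet(13, 23, 17, 23).
For a Dirichlet(a₁,…,a_K) with all aᵢ > 1, the mode has j-th component (aⱼ − 1)/(Σaᵢ − K).
Here Σaᵢ = 76 and K = 4, so p_A = (13 − 1)/(76 − 4) = 12/72 ≈ 0.167.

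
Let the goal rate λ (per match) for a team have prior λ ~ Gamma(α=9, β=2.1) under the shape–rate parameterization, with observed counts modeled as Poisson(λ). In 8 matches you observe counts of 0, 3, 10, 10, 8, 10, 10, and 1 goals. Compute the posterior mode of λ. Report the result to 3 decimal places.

Σxᵢ = 0+3+10+10+8+10+10+1 = 52, with n = 8.
Posterior ∝ λ^8e^(−2.1λ) · λ^52e^(−8λ) = λ^60e^(−10.1λ), i.e. Gamma(shape=61, rate=10.1).
The mode of a Gamma(a, b) with a ≥ 1 (shape–rate) is (a−1)/b = 60/10.1 ≈ 5.941.

λ̂_MAP = 5.941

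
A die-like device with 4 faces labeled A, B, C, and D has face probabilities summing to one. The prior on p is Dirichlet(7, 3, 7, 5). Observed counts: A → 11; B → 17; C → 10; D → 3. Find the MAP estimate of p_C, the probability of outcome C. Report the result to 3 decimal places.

MAP estimate of p_C = 0.271

The posterior is Dirichlet(αᵢ + nᵢ) = Dirichlet(18, 20, 17, 8).
For a Dirichlet(a₁,…,a_K) with all aᵢ > 1, the mode has j-th component (aⱼ − 1)/(Σaᵢ − K).
Here Σaᵢ = 63 and K = 4, so p_C = (17 − 1)/(63 − 4) = 16/59 ≈ 0.271.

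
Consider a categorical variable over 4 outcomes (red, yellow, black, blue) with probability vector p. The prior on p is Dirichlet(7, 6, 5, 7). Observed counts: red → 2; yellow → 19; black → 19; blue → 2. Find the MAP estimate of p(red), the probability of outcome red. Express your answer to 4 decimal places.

The posterior is Dirichlet(αᵢ + nᵢ) = Dirichlet(9, 25, 24, 9).
For a Dirichlet(a₁,…,a_K) with all aᵢ > 1, the mode has j-th component (aⱼ − 1)/(Σaᵢ − K).
Here Σaᵢ = 67 and K = 4, so p(red) = (9 − 1)/(67 − 4) = 8/63 ≈ 0.1270.

MAP estimate of p(red) = 0.1270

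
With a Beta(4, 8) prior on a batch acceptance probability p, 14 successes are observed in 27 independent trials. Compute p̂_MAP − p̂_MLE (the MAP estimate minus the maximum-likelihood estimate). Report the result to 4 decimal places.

Posterior is Beta(18, 21); MAP = (18−1)/(39−2) = 17/37 ≈ 0.45946.
MLE ignores the prior: p̂_MLE = k/n = 14/27 ≈ 0.51852.
Difference = 17/37 − 14/27 = -59/999 ≈ -0.0591.

MAP − MLE = -0.0591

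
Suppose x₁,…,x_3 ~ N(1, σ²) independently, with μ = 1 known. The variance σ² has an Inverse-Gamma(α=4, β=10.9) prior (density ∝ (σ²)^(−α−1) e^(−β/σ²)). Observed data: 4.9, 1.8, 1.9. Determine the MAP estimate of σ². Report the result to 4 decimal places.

Sum of squared deviations about the known mean: SS = (4.9−1)² + (1.8−1)² + (1.9−1)² = 16.66.
The Normal likelihood contributes (σ²)^(−n/2) exp(−SS/(2σ²)), so the posterior is Inverse-Gamma(α + n/2, β + SS/2) = Inverse-Gamma(5.5, 19.23).
The mode of Inverse-Gamma(a, b) is b/(a+1) = 19.23/6.5 ≈ 2.9585.

σ̂²_MAP = 2.9585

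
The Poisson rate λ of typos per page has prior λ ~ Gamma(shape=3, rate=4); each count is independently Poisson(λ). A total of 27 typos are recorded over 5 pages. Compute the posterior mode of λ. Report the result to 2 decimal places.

Σxᵢ = 27, n = 5.
Posterior ∝ λ^2e^(−4λ) · λ^27e^(−5λ) = λ^29e^(−9λ), i.e. Gamma(shape=30, rate=9).
The mode of a Gamma(a, b) with a ≥ 1 (shape–rate) is (a−1)/b = 29/9 ≈ 3.22.

λ̂_MAP = 3.22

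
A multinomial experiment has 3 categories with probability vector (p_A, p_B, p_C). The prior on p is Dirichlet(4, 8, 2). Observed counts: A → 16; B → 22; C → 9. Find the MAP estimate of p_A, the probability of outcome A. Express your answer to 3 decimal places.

MAP estimate of p_A = 0.328

The posterior is Dirichlet(αᵢ + nᵢ) = Dirichlet(20, 30, 11).
For a Dirichlet(a₁,…,a_K) with all aᵢ > 1, the mode has j-th component (aⱼ − 1)/(Σaᵢ − K).
Here Σaᵢ = 61 and K = 3, so p_A = (20 − 1)/(61 − 3) = 19/58 ≈ 0.328.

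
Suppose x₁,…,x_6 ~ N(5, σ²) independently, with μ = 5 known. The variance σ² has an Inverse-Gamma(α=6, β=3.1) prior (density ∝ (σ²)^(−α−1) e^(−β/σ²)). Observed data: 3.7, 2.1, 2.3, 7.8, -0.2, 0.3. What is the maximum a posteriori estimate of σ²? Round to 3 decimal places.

Sum of squared deviations about the known mean: SS = (3.7−5)² + (2.1−5)² + (2.3−5)² + (7.8−5)² + (-0.2−5)² + (0.3−5)² = 74.36.
The Normal likelihood contributes (σ²)^(−n/2) exp(−SS/(2σ²)), so the posterior is Inverse-Gamma(α + n/2, β + SS/2) = Inverse-Gamma(9, 40.28).
The mode of Inverse-Gamma(a, b) is b/(a+1) = 40.28/10 ≈ 4.028.

σ̂²_MAP = 4.028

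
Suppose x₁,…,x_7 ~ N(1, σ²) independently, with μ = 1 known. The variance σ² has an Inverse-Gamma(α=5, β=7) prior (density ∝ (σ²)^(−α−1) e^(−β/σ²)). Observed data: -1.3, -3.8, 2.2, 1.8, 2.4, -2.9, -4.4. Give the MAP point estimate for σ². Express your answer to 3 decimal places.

Sum of squared deviations about the known mean: SS = (-1.3−1)² + (-3.8−1)² + (2.2−1)² + (1.8−1)² + (2.4−1)² + (-2.9−1)² + (-4.4−1)² = 76.74.
The Normal likelihood contributes (σ²)^(−n/2) exp(−SS/(2σ²)), so the posterior is Inverse-Gamma(α + n/2, β + SS/2) = Inverse-Gamma(8.5, 45.37).
The mode of Inverse-Gamma(a, b) is b/(a+1) = 45.37/9.5 ≈ 4.776.

σ̂²_MAP = 4.776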